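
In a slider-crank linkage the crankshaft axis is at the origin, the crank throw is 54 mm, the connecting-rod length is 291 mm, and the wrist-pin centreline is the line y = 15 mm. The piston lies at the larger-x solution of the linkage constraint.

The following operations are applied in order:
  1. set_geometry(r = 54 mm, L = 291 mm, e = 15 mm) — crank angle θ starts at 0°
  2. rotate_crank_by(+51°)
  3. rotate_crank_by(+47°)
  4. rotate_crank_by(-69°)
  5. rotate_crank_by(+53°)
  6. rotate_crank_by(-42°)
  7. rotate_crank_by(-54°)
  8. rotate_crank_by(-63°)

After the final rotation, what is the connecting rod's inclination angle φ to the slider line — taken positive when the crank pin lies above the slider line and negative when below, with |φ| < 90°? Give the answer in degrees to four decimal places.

-13.4359

set_geometry: r = 54 mm, L = 291 mm, e = 15 mm; θ ← 0°
rotate_crank_by(+51°): θ ← 0° +51° = 51°
rotate_crank_by(+47°): θ ← 51° +47° = 98°
rotate_crank_by(-69°): θ ← 98° -69° = 29°
rotate_crank_by(+53°): θ ← 29° +53° = 82°
rotate_crank_by(-42°): θ ← 82° -42° = 40°
rotate_crank_by(-54°): θ ← 40° -54° = -14°
rotate_crank_by(-63°): θ ← -14° -63° = -77°
crank pin P = (r cos θ, r sin θ) = (12.147357, -52.615983)
h = r sin θ − e = -52.615983 − 15 = -67.615983
sin φ = h / L = -67.615983 / 291 = -0.23235733
φ = arcsin(-0.23235733) = -13.435898°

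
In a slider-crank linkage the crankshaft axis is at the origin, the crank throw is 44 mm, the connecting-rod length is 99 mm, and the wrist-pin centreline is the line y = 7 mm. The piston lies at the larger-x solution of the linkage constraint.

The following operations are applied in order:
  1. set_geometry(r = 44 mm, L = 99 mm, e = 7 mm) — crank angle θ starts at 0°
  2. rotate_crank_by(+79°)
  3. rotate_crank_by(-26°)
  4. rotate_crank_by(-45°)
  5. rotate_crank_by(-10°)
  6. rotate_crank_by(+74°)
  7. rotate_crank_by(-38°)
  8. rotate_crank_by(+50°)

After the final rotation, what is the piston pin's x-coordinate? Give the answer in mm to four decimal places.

set_geometry: r = 44 mm, L = 99 mm, e = 7 mm; θ ← 0°
rotate_crank_by(+79°): θ ← 0° +79° = 79°
rotate_crank_by(-26°): θ ← 79° -26° = 53°
rotate_crank_by(-45°): θ ← 53° -45° = 8°
rotate_crank_by(-10°): θ ← 8° -10° = -2°
rotate_crank_by(+74°): θ ← -2° +74° = 72°
rotate_crank_by(-38°): θ ← 72° -38° = 34°
rotate_crank_by(+50°): θ ← 34° +50° = 84°
crank pin P = (r cos θ, r sin θ) = (4.599252, 43.758963)
h = r sin θ − e = 43.758963 − 7 = 36.758963
x = r cos θ + √(L² − h²) = 4.599252 + √(9801.0 − 1351.2214) = 4.599252 + 91.922677 = 96.521930

96.5219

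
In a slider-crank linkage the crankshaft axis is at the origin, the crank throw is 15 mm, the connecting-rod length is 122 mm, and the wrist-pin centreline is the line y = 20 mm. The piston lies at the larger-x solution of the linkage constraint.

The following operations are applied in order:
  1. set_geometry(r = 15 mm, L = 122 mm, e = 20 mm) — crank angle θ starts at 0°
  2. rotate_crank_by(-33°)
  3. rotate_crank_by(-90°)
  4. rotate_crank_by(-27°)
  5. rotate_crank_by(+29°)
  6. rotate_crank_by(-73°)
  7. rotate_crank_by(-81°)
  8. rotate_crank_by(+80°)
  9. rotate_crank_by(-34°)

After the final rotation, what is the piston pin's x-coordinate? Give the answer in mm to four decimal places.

111.8500

set_geometry: r = 15 mm, L = 122 mm, e = 20 mm; θ ← 0°
rotate_crank_by(-33°): θ ← 0° -33° = -33°
rotate_crank_by(-90°): θ ← -33° -90° = -123°
rotate_crank_by(-27°): θ ← -123° -27° = -150°
rotate_crank_by(+29°): θ ← -150° +29° = -121°
rotate_crank_by(-73°): θ ← -121° -73° = -194°
rotate_crank_by(-81°): θ ← -194° -81° = -275°
rotate_crank_by(+80°): θ ← -275° +80° = -195°
rotate_crank_by(-34°): θ ← -195° -34° = -229°
crank pin P = (r cos θ, r sin θ) = (-9.840885, 11.320644)
h = r sin θ − e = 11.320644 − 20 = -8.679356
x = r cos θ + √(L² − h²) = -9.840885 + √(14884.0 − 75.3312) = -9.840885 + 121.690874 = 111.849988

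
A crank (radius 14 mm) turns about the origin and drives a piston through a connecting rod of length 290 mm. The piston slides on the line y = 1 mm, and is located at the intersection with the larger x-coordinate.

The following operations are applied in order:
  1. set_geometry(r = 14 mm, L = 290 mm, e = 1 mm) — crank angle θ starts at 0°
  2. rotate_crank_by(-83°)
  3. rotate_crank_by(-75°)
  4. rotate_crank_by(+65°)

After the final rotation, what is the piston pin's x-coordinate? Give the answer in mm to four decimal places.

set_geometry: r = 14 mm, L = 290 mm, e = 1 mm; θ ← 0°
rotate_crank_by(-83°): θ ← 0° -83° = -83°
rotate_crank_by(-75°): θ ← -83° -75° = -158°
rotate_crank_by(+65°): θ ← -158° +65° = -93°
crank pin P = (r cos θ, r sin θ) = (-0.732703, -13.980813)
h = r sin θ − e = -13.980813 − 1 = -14.980813
x = r cos θ + √(L² − h²) = -0.732703 + √(84100.0 − 224.4248) = -0.732703 + 289.612802 = 288.880099

288.8801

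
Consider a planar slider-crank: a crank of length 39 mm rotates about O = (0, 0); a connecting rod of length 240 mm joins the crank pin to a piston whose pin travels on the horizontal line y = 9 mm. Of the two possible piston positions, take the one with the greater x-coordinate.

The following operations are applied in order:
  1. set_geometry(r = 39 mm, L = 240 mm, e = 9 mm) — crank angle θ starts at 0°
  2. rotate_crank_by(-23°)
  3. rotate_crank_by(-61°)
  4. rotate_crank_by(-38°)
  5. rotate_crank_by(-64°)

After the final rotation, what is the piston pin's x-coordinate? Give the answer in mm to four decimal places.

201.1631

set_geometry: r = 39 mm, L = 240 mm, e = 9 mm; θ ← 0°
rotate_crank_by(-23°): θ ← 0° -23° = -23°
rotate_crank_by(-61°): θ ← -23° -61° = -84°
rotate_crank_by(-38°): θ ← -84° -38° = -122°
rotate_crank_by(-64°): θ ← -122° -64° = -186°
crank pin P = (r cos θ, r sin θ) = (-38.786354, 4.076610)
h = r sin θ − e = 4.076610 − 9 = -4.923390
x = r cos θ + √(L² − h²) = -38.786354 + √(57600.0 − 24.2398) = -38.786354 + 239.949495 = 201.163141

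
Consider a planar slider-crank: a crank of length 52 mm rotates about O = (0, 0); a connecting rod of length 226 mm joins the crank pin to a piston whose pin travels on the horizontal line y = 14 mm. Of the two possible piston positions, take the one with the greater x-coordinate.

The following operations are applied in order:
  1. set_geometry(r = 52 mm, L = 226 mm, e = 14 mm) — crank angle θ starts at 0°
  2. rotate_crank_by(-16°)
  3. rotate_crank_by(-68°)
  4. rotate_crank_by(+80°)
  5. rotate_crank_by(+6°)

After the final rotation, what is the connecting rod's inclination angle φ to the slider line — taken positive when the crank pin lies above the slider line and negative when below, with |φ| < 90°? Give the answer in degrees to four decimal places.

set_geometry: r = 52 mm, L = 226 mm, e = 14 mm; θ ← 0°
rotate_crank_by(-16°): θ ← 0° -16° = -16°
rotate_crank_by(-68°): θ ← -16° -68° = -84°
rotate_crank_by(+80°): θ ← -84° +80° = -4°
rotate_crank_by(+6°): θ ← -4° +6° = 2°
crank pin P = (r cos θ, r sin θ) = (51.968323, 1.814774)
h = r sin θ − e = 1.814774 − 14 = -12.185226
sin φ = h / L = -12.185226 / 226 = -0.05391693
φ = arcsin(-0.05391693) = -3.090711°

-3.0907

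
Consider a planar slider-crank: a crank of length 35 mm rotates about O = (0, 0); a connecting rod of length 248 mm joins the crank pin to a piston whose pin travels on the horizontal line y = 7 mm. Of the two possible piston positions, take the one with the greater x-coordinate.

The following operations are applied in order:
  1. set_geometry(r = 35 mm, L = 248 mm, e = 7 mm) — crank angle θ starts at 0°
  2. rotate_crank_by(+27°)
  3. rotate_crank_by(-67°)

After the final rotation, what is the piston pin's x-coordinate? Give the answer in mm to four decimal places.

273.0511

set_geometry: r = 35 mm, L = 248 mm, e = 7 mm; θ ← 0°
rotate_crank_by(+27°): θ ← 0° +27° = 27°
rotate_crank_by(-67°): θ ← 27° -67° = -40°
crank pin P = (r cos θ, r sin θ) = (26.811556, -22.497566)
h = r sin θ − e = -22.497566 − 7 = -29.497566
x = r cos θ + √(L² − h²) = 26.811556 + √(61504.0 − 870.1064) = 26.811556 + 246.239505 = 273.051060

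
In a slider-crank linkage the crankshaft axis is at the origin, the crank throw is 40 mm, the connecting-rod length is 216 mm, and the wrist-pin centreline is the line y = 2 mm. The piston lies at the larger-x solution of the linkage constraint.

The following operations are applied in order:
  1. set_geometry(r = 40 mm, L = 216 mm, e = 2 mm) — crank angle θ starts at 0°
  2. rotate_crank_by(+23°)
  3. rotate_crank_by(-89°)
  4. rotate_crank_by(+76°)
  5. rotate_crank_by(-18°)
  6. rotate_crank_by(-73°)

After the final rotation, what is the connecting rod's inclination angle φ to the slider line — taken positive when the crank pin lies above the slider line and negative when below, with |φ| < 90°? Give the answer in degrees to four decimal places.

-11.0791

set_geometry: r = 40 mm, L = 216 mm, e = 2 mm; θ ← 0°
rotate_crank_by(+23°): θ ← 0° +23° = 23°
rotate_crank_by(-89°): θ ← 23° -89° = -66°
rotate_crank_by(+76°): θ ← -66° +76° = 10°
rotate_crank_by(-18°): θ ← 10° -18° = -8°
rotate_crank_by(-73°): θ ← -8° -73° = -81°
crank pin P = (r cos θ, r sin θ) = (6.257379, -39.507534)
h = r sin θ − e = -39.507534 − 2 = -41.507534
sin φ = h / L = -41.507534 / 216 = -0.19216451
φ = arcsin(-0.19216451) = -11.079129°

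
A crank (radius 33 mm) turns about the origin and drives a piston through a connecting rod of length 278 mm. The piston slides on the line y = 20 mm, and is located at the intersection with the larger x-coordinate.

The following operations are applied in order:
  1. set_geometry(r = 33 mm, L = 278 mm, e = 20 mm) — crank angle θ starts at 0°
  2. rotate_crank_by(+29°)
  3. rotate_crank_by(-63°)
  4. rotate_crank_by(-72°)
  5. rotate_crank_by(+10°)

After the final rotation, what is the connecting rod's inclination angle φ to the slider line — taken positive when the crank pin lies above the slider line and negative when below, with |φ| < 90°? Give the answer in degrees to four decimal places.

-10.9526

set_geometry: r = 33 mm, L = 278 mm, e = 20 mm; θ ← 0°
rotate_crank_by(+29°): θ ← 0° +29° = 29°
rotate_crank_by(-63°): θ ← 29° -63° = -34°
rotate_crank_by(-72°): θ ← -34° -72° = -106°
rotate_crank_by(+10°): θ ← -106° +10° = -96°
crank pin P = (r cos θ, r sin θ) = (-3.449439, -32.819223)
h = r sin θ − e = -32.819223 − 20 = -52.819223
sin φ = h / L = -52.819223 / 278 = -0.18999720
φ = arcsin(-0.18999720) = -10.952621°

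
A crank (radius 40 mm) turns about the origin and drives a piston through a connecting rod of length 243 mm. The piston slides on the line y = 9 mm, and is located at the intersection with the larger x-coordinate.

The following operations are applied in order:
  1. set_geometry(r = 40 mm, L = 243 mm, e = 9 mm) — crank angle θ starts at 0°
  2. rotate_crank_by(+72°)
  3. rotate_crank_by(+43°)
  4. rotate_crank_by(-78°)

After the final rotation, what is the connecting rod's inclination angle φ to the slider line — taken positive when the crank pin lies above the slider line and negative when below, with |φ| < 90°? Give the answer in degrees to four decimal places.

set_geometry: r = 40 mm, L = 243 mm, e = 9 mm; θ ← 0°
rotate_crank_by(+72°): θ ← 0° +72° = 72°
rotate_crank_by(+43°): θ ← 72° +43° = 115°
rotate_crank_by(-78°): θ ← 115° -78° = 37°
crank pin P = (r cos θ, r sin θ) = (31.945420, 24.072601)
h = r sin θ − e = 24.072601 − 9 = 15.072601
sin φ = h / L = 15.072601 / 243 = 0.06202716
φ = arcsin(0.06202716) = 3.556178°

3.5562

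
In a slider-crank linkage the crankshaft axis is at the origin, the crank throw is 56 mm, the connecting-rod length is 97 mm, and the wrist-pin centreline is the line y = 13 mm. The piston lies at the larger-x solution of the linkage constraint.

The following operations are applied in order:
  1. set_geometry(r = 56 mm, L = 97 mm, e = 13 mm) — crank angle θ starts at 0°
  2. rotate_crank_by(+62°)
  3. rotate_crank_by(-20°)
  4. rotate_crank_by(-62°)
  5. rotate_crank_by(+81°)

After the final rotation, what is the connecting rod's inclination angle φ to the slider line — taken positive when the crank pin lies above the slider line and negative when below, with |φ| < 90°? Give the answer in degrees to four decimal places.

set_geometry: r = 56 mm, L = 97 mm, e = 13 mm; θ ← 0°
rotate_crank_by(+62°): θ ← 0° +62° = 62°
rotate_crank_by(-20°): θ ← 62° -20° = 42°
rotate_crank_by(-62°): θ ← 42° -62° = -20°
rotate_crank_by(+81°): θ ← -20° +81° = 61°
crank pin P = (r cos θ, r sin θ) = (27.149339, 48.978704)
h = r sin θ − e = 48.978704 − 13 = 35.978704
sin φ = h / L = 35.978704 / 97 = 0.37091447
φ = arcsin(0.37091447) = 21.772026°

21.7720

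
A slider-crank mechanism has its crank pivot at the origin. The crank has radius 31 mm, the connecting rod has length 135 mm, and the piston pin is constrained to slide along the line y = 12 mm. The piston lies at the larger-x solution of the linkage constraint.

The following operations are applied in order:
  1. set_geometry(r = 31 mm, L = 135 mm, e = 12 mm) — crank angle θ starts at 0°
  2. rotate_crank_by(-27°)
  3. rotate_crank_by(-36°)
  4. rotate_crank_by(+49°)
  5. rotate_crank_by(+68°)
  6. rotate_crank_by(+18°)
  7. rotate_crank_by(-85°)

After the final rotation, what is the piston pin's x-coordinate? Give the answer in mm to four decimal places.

set_geometry: r = 31 mm, L = 135 mm, e = 12 mm; θ ← 0°
rotate_crank_by(-27°): θ ← 0° -27° = -27°
rotate_crank_by(-36°): θ ← -27° -36° = -63°
rotate_crank_by(+49°): θ ← -63° +49° = -14°
rotate_crank_by(+68°): θ ← -14° +68° = 54°
rotate_crank_by(+18°): θ ← 54° +18° = 72°
rotate_crank_by(-85°): θ ← 72° -85° = -13°
crank pin P = (r cos θ, r sin θ) = (30.205472, -6.973483)
h = r sin θ − e = -6.973483 − 12 = -18.973483
x = r cos θ + √(L² − h²) = 30.205472 + √(18225.0 − 359.9930) = 30.205472 + 133.660042 = 163.865514

163.8655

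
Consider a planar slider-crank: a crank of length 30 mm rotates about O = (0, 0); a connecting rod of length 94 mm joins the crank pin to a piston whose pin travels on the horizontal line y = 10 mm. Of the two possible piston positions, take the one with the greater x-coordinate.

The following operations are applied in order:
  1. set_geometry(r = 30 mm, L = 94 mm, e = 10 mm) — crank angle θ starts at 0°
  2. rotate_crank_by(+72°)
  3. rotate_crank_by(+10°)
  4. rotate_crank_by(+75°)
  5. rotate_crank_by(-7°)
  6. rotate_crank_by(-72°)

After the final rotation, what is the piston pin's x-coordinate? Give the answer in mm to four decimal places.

98.2254

set_geometry: r = 30 mm, L = 94 mm, e = 10 mm; θ ← 0°
rotate_crank_by(+72°): θ ← 0° +72° = 72°
rotate_crank_by(+10°): θ ← 72° +10° = 82°
rotate_crank_by(+75°): θ ← 82° +75° = 157°
rotate_crank_by(-7°): θ ← 157° -7° = 150°
rotate_crank_by(-72°): θ ← 150° -72° = 78°
crank pin P = (r cos θ, r sin θ) = (6.237351, 29.344428)
h = r sin θ − e = 29.344428 − 10 = 19.344428
x = r cos θ + √(L² − h²) = 6.237351 + √(8836.0 − 374.2069) = 6.237351 + 91.988005 = 98.225356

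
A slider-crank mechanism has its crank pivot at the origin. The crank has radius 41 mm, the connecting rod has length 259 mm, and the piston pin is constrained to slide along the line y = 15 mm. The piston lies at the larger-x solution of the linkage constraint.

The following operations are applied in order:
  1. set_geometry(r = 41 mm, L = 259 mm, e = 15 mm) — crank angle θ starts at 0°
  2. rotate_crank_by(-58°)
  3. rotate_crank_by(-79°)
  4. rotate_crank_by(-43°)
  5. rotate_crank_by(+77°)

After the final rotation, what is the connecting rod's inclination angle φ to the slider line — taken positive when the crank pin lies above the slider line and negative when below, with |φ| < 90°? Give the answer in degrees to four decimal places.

set_geometry: r = 41 mm, L = 259 mm, e = 15 mm; θ ← 0°
rotate_crank_by(-58°): θ ← 0° -58° = -58°
rotate_crank_by(-79°): θ ← -58° -79° = -137°
rotate_crank_by(-43°): θ ← -137° -43° = -180°
rotate_crank_by(+77°): θ ← -180° +77° = -103°
crank pin P = (r cos θ, r sin θ) = (-9.222993, -39.949173)
h = r sin θ − e = -39.949173 − 15 = -54.949173
sin φ = h / L = -54.949173 / 259 = -0.21215897
φ = arcsin(-0.21215897) = -12.248903°

-12.2489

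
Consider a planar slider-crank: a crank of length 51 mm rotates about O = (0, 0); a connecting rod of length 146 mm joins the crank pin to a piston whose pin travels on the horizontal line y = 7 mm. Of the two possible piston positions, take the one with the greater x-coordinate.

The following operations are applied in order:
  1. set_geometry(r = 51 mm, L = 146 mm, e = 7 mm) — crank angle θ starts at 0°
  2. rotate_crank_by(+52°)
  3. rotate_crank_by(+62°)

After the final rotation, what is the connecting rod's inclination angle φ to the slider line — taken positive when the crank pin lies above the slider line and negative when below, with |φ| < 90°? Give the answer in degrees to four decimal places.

15.7339

set_geometry: r = 51 mm, L = 146 mm, e = 7 mm; θ ← 0°
rotate_crank_by(+52°): θ ← 0° +52° = 52°
rotate_crank_by(+62°): θ ← 52° +62° = 114°
crank pin P = (r cos θ, r sin θ) = (-20.743569, 46.590818)
h = r sin θ − e = 46.590818 − 7 = 39.590818
sin φ = h / L = 39.590818 / 146 = 0.27116999
φ = arcsin(0.27116999) = 15.733900°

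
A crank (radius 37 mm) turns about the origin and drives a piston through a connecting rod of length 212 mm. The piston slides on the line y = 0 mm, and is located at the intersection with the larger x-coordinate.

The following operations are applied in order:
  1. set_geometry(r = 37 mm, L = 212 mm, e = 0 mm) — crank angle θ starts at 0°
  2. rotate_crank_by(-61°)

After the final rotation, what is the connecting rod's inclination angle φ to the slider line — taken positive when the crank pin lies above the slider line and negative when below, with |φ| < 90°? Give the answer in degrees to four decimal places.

set_geometry: r = 37 mm, L = 212 mm, e = 0 mm; θ ← 0°
rotate_crank_by(-61°): θ ← 0° -61° = -61°
crank pin P = (r cos θ, r sin θ) = (17.937956, -32.360929)
h = r sin θ − e = -32.360929 − 0 = -32.360929
sin φ = h / L = -32.360929 / 212 = -0.15264589
φ = arcsin(-0.15264589) = -8.780291°

-8.7803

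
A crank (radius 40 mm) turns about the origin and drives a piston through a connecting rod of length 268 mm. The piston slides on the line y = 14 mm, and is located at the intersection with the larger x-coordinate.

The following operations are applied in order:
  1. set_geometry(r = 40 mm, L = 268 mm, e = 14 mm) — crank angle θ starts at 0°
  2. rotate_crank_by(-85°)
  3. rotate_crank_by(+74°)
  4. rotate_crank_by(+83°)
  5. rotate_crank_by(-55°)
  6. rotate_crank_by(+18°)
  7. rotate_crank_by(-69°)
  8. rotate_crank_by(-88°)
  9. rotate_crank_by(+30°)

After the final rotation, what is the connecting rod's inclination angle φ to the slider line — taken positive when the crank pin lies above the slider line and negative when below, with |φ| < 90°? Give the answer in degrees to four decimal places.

set_geometry: r = 40 mm, L = 268 mm, e = 14 mm; θ ← 0°
rotate_crank_by(-85°): θ ← 0° -85° = -85°
rotate_crank_by(+74°): θ ← -85° +74° = -11°
rotate_crank_by(+83°): θ ← -11° +83° = 72°
rotate_crank_by(-55°): θ ← 72° -55° = 17°
rotate_crank_by(+18°): θ ← 17° +18° = 35°
rotate_crank_by(-69°): θ ← 35° -69° = -34°
rotate_crank_by(-88°): θ ← -34° -88° = -122°
rotate_crank_by(+30°): θ ← -122° +30° = -92°
crank pin P = (r cos θ, r sin θ) = (-1.395980, -39.975633)
h = r sin θ − e = -39.975633 − 14 = -53.975633
sin φ = h / L = -53.975633 / 268 = -0.20140162
φ = arcsin(-0.20140162) = -11.618934°

-11.6189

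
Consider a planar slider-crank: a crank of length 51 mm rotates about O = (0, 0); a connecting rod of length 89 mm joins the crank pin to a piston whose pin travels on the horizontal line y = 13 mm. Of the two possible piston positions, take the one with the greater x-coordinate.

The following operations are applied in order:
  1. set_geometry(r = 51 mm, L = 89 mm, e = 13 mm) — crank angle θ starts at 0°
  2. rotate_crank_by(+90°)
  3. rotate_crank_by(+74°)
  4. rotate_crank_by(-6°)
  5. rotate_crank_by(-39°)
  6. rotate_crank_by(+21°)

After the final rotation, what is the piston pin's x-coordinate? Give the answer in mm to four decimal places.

47.7054

set_geometry: r = 51 mm, L = 89 mm, e = 13 mm; θ ← 0°
rotate_crank_by(+90°): θ ← 0° +90° = 90°
rotate_crank_by(+74°): θ ← 90° +74° = 164°
rotate_crank_by(-6°): θ ← 164° -6° = 158°
rotate_crank_by(-39°): θ ← 158° -39° = 119°
rotate_crank_by(+21°): θ ← 119° +21° = 140°
crank pin P = (r cos θ, r sin θ) = (-39.068267, 32.782168)
h = r sin θ − e = 32.782168 − 13 = 19.782168
x = r cos θ + √(L² − h²) = -39.068267 + √(7921.0 − 391.3342) = -39.068267 + 86.773647 = 47.705380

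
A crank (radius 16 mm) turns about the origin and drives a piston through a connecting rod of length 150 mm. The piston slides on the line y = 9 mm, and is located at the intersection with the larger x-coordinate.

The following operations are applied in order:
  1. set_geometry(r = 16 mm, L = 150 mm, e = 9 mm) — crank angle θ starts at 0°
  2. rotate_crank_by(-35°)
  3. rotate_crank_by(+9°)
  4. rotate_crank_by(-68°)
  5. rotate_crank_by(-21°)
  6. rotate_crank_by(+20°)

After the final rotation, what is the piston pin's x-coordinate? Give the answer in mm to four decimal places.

146.5178

set_geometry: r = 16 mm, L = 150 mm, e = 9 mm; θ ← 0°
rotate_crank_by(-35°): θ ← 0° -35° = -35°
rotate_crank_by(+9°): θ ← -35° +9° = -26°
rotate_crank_by(-68°): θ ← -26° -68° = -94°
rotate_crank_by(-21°): θ ← -94° -21° = -115°
rotate_crank_by(+20°): θ ← -115° +20° = -95°
crank pin P = (r cos θ, r sin θ) = (-1.394492, -15.939115)
h = r sin θ − e = -15.939115 − 9 = -24.939115
x = r cos θ + √(L² − h²) = -1.394492 + √(22500.0 − 621.9595) = -1.394492 + 147.912273 = 146.517781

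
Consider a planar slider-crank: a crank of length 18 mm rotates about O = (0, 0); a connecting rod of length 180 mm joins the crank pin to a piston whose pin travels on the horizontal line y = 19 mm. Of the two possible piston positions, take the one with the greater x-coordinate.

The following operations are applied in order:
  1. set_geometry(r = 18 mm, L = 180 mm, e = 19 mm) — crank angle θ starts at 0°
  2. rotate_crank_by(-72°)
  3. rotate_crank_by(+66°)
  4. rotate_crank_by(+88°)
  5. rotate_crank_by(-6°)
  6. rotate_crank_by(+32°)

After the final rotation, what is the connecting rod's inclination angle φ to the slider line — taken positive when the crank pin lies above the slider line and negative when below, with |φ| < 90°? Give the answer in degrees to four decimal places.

-0.5987

set_geometry: r = 18 mm, L = 180 mm, e = 19 mm; θ ← 0°
rotate_crank_by(-72°): θ ← 0° -72° = -72°
rotate_crank_by(+66°): θ ← -72° +66° = -6°
rotate_crank_by(+88°): θ ← -6° +88° = 82°
rotate_crank_by(-6°): θ ← 82° -6° = 76°
rotate_crank_by(+32°): θ ← 76° +32° = 108°
crank pin P = (r cos θ, r sin θ) = (-5.562306, 17.119017)
h = r sin θ − e = 17.119017 − 19 = -1.880983
sin φ = h / L = -1.880983 / 180 = -0.01044990
φ = arcsin(-0.01044990) = -0.598746°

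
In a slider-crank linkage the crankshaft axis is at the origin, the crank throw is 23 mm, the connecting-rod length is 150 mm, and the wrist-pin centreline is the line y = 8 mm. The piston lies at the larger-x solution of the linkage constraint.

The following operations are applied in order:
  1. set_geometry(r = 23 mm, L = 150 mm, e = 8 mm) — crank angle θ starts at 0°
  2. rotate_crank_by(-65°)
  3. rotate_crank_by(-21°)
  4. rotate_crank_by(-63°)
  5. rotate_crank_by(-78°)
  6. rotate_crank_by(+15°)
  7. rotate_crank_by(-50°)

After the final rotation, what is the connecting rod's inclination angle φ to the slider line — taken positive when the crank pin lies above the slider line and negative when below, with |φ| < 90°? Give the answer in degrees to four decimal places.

set_geometry: r = 23 mm, L = 150 mm, e = 8 mm; θ ← 0°
rotate_crank_by(-65°): θ ← 0° -65° = -65°
rotate_crank_by(-21°): θ ← -65° -21° = -86°
rotate_crank_by(-63°): θ ← -86° -63° = -149°
rotate_crank_by(-78°): θ ← -149° -78° = -227°
rotate_crank_by(+15°): θ ← -227° +15° = -212°
rotate_crank_by(-50°): θ ← -212° -50° = -262°
crank pin P = (r cos θ, r sin θ) = (-3.200981, 22.776166)
h = r sin θ − e = 22.776166 − 8 = 14.776166
sin φ = h / L = 14.776166 / 150 = 0.09850777
φ = arcsin(0.09850777) = 5.653248°

5.6532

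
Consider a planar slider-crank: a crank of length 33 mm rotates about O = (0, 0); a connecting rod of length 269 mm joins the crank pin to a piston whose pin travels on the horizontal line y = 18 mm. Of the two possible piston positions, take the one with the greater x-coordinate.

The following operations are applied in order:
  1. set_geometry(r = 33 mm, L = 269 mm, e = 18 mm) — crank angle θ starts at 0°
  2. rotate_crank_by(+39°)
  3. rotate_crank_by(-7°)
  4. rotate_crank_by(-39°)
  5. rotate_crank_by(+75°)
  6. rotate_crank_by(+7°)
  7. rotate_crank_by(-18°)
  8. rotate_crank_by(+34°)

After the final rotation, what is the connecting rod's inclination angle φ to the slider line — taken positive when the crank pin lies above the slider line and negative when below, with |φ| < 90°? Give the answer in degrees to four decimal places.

set_geometry: r = 33 mm, L = 269 mm, e = 18 mm; θ ← 0°
rotate_crank_by(+39°): θ ← 0° +39° = 39°
rotate_crank_by(-7°): θ ← 39° -7° = 32°
rotate_crank_by(-39°): θ ← 32° -39° = -7°
rotate_crank_by(+75°): θ ← -7° +75° = 68°
rotate_crank_by(+7°): θ ← 68° +7° = 75°
rotate_crank_by(-18°): θ ← 75° -18° = 57°
rotate_crank_by(+34°): θ ← 57° +34° = 91°
crank pin P = (r cos θ, r sin θ) = (-0.575929, 32.994974)
h = r sin θ − e = 32.994974 − 18 = 14.994974
sin φ = h / L = 14.994974 / 269 = 0.05574340
φ = arcsin(0.05574340) = 3.195518°

3.1955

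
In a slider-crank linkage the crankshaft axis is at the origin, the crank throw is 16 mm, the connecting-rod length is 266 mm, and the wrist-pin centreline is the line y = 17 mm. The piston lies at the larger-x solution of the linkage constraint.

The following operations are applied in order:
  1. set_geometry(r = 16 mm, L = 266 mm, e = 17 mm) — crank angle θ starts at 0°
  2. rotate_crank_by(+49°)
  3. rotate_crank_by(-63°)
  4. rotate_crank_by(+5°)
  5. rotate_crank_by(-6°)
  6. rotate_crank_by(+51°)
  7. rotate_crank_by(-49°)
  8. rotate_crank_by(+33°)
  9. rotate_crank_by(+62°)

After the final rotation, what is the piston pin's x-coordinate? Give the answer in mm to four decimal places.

268.2243

set_geometry: r = 16 mm, L = 266 mm, e = 17 mm; θ ← 0°
rotate_crank_by(+49°): θ ← 0° +49° = 49°
rotate_crank_by(-63°): θ ← 49° -63° = -14°
rotate_crank_by(+5°): θ ← -14° +5° = -9°
rotate_crank_by(-6°): θ ← -9° -6° = -15°
rotate_crank_by(+51°): θ ← -15° +51° = 36°
rotate_crank_by(-49°): θ ← 36° -49° = -13°
rotate_crank_by(+33°): θ ← -13° +33° = 20°
rotate_crank_by(+62°): θ ← 20° +62° = 82°
crank pin P = (r cos θ, r sin θ) = (2.226770, 15.844289)
h = r sin θ − e = 15.844289 − 17 = -1.155711
x = r cos θ + √(L² − h²) = 2.226770 + √(70756.0 − 1.3357) = 2.226770 + 265.997489 = 268.224259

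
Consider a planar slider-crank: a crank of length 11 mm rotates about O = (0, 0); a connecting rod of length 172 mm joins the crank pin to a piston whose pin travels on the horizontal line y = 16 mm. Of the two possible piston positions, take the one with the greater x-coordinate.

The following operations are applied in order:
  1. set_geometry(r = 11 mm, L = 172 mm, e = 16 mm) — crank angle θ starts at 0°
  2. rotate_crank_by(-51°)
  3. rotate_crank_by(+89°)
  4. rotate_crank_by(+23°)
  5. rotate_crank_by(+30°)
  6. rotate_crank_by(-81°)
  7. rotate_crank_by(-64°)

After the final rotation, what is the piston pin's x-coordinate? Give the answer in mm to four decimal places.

176.6539

set_geometry: r = 11 mm, L = 172 mm, e = 16 mm; θ ← 0°
rotate_crank_by(-51°): θ ← 0° -51° = -51°
rotate_crank_by(+89°): θ ← -51° +89° = 38°
rotate_crank_by(+23°): θ ← 38° +23° = 61°
rotate_crank_by(+30°): θ ← 61° +30° = 91°
rotate_crank_by(-81°): θ ← 91° -81° = 10°
rotate_crank_by(-64°): θ ← 10° -64° = -54°
crank pin P = (r cos θ, r sin θ) = (6.465638, -8.899187)
h = r sin θ − e = -8.899187 − 16 = -24.899187
x = r cos θ + √(L² − h²) = 6.465638 + √(29584.0 − 619.9695) = 6.465638 + 170.188221 = 176.653859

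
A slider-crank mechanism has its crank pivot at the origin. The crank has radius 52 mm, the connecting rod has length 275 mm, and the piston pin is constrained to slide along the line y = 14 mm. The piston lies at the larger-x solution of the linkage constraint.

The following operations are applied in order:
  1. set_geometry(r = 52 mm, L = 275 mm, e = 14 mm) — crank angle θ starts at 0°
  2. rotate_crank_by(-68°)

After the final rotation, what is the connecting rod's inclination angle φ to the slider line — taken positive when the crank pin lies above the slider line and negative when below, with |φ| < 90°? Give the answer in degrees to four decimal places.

-13.0753

set_geometry: r = 52 mm, L = 275 mm, e = 14 mm; θ ← 0°
rotate_crank_by(-68°): θ ← 0° -68° = -68°
crank pin P = (r cos θ, r sin θ) = (19.479543, -48.213560)
h = r sin θ − e = -48.213560 − 14 = -62.213560
sin φ = h / L = -62.213560 / 275 = -0.22623113
φ = arcsin(-0.22623113) = -13.075284°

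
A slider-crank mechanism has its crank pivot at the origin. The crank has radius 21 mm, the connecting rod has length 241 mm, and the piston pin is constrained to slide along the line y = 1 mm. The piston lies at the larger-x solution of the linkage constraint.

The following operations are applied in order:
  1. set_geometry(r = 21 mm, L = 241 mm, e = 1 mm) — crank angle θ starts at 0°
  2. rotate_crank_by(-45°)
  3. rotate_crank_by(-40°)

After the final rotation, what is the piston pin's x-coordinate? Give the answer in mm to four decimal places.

set_geometry: r = 21 mm, L = 241 mm, e = 1 mm; θ ← 0°
rotate_crank_by(-45°): θ ← 0° -45° = -45°
rotate_crank_by(-40°): θ ← -45° -40° = -85°
crank pin P = (r cos θ, r sin θ) = (1.830271, -20.920089)
h = r sin θ − e = -20.920089 − 1 = -21.920089
x = r cos θ + √(L² − h²) = 1.830271 + √(58081.0 − 480.4903) = 1.830271 + 240.001062 = 241.831332

241.8313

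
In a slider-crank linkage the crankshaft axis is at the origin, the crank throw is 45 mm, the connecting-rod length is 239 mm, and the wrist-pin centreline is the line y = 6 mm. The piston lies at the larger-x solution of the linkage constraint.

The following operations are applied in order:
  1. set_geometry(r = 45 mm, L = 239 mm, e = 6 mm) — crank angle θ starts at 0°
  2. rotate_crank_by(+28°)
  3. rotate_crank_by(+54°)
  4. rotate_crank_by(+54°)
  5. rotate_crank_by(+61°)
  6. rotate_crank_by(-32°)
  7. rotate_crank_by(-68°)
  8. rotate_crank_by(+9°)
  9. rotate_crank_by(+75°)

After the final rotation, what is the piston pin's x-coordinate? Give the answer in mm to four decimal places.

set_geometry: r = 45 mm, L = 239 mm, e = 6 mm; θ ← 0°
rotate_crank_by(+28°): θ ← 0° +28° = 28°
rotate_crank_by(+54°): θ ← 28° +54° = 82°
rotate_crank_by(+54°): θ ← 82° +54° = 136°
rotate_crank_by(+61°): θ ← 136° +61° = 197°
rotate_crank_by(-32°): θ ← 197° -32° = 165°
rotate_crank_by(-68°): θ ← 165° -68° = 97°
rotate_crank_by(+9°): θ ← 97° +9° = 106°
rotate_crank_by(+75°): θ ← 106° +75° = 181°
crank pin P = (r cos θ, r sin θ) = (-44.993146, -0.785358)
h = r sin θ − e = -0.785358 − 6 = -6.785358
x = r cos θ + √(L² − h²) = -44.993146 + √(57121.0 − 46.0411) = -44.993146 + 238.903660 = 193.910514

193.9105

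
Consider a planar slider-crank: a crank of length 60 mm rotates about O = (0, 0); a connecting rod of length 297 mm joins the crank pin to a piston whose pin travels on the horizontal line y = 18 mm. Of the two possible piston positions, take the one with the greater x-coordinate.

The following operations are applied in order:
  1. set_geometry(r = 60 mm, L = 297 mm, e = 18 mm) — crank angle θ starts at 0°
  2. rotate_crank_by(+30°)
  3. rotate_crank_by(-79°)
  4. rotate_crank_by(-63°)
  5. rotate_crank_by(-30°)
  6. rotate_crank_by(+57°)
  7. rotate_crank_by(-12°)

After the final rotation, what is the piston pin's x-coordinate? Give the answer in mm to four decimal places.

set_geometry: r = 60 mm, L = 297 mm, e = 18 mm; θ ← 0°
rotate_crank_by(+30°): θ ← 0° +30° = 30°
rotate_crank_by(-79°): θ ← 30° -79° = -49°
rotate_crank_by(-63°): θ ← -49° -63° = -112°
rotate_crank_by(-30°): θ ← -112° -30° = -142°
rotate_crank_by(+57°): θ ← -142° +57° = -85°
rotate_crank_by(-12°): θ ← -85° -12° = -97°
crank pin P = (r cos θ, r sin θ) = (-7.312161, -59.552769)
h = r sin θ − e = -59.552769 − 18 = -77.552769
x = r cos θ + √(L² − h²) = -7.312161 + √(88209.0 − 6014.4320) = -7.312161 + 286.695950 = 279.383790

279.3838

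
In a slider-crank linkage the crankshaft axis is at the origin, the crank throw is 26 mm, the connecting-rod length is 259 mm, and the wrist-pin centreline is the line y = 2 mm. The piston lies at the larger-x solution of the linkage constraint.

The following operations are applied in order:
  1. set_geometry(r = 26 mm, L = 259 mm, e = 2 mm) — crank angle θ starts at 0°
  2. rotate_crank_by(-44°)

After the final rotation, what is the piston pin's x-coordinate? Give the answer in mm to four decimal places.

276.9247

set_geometry: r = 26 mm, L = 259 mm, e = 2 mm; θ ← 0°
rotate_crank_by(-44°): θ ← 0° -44° = -44°
crank pin P = (r cos θ, r sin θ) = (18.702835, -18.061118)
h = r sin θ − e = -18.061118 − 2 = -20.061118
x = r cos θ + √(L² − h²) = 18.702835 + √(67081.0 − 402.4484) = 18.702835 + 258.221904 = 276.924739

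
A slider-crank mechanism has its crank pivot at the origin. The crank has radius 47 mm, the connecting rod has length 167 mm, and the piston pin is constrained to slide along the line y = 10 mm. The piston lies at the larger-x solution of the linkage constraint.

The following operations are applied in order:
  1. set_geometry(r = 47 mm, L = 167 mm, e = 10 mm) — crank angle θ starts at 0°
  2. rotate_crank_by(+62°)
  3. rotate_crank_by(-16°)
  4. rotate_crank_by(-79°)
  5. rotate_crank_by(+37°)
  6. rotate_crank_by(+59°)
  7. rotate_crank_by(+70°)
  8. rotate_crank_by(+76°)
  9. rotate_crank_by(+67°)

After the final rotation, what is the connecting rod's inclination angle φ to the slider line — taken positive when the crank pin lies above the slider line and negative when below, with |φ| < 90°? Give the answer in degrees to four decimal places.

set_geometry: r = 47 mm, L = 167 mm, e = 10 mm; θ ← 0°
rotate_crank_by(+62°): θ ← 0° +62° = 62°
rotate_crank_by(-16°): θ ← 62° -16° = 46°
rotate_crank_by(-79°): θ ← 46° -79° = -33°
rotate_crank_by(+37°): θ ← -33° +37° = 4°
rotate_crank_by(+59°): θ ← 4° +59° = 63°
rotate_crank_by(+70°): θ ← 63° +70° = 133°
rotate_crank_by(+76°): θ ← 133° +76° = 209°
rotate_crank_by(+67°): θ ← 209° +67° = 276°
crank pin P = (r cos θ, r sin θ) = (4.912838, -46.742529)
h = r sin θ − e = -46.742529 − 10 = -56.742529
sin φ = h / L = -56.742529 / 167 = -0.33977562
φ = arcsin(-0.33977562) = -19.863204°

-19.8632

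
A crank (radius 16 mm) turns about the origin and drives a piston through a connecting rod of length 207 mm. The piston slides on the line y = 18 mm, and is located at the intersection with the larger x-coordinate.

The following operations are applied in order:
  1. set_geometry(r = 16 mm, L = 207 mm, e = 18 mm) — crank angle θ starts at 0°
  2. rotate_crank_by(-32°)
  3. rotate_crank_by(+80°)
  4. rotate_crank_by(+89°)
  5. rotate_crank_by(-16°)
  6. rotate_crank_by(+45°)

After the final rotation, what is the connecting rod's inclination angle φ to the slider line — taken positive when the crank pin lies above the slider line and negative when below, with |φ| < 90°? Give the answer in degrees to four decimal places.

set_geometry: r = 16 mm, L = 207 mm, e = 18 mm; θ ← 0°
rotate_crank_by(-32°): θ ← 0° -32° = -32°
rotate_crank_by(+80°): θ ← -32° +80° = 48°
rotate_crank_by(+89°): θ ← 48° +89° = 137°
rotate_crank_by(-16°): θ ← 137° -16° = 121°
rotate_crank_by(+45°): θ ← 121° +45° = 166°
crank pin P = (r cos θ, r sin θ) = (-15.524732, 3.870750)
h = r sin θ − e = 3.870750 − 18 = -14.129250
sin φ = h / L = -14.129250 / 207 = -0.06825724
φ = arcsin(-0.06825724) = -3.913895°

-3.9139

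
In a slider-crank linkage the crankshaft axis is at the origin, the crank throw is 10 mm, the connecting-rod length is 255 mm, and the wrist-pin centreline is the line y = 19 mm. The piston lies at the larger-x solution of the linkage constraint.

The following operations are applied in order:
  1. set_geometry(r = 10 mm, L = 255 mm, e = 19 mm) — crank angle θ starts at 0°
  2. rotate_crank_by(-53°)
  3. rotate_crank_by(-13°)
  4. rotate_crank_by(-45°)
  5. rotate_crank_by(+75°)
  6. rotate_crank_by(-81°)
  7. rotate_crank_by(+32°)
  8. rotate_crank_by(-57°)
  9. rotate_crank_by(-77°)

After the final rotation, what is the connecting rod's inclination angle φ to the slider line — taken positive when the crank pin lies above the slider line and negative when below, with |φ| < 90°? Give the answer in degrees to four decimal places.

-2.8563

set_geometry: r = 10 mm, L = 255 mm, e = 19 mm; θ ← 0°
rotate_crank_by(-53°): θ ← 0° -53° = -53°
rotate_crank_by(-13°): θ ← -53° -13° = -66°
rotate_crank_by(-45°): θ ← -66° -45° = -111°
rotate_crank_by(+75°): θ ← -111° +75° = -36°
rotate_crank_by(-81°): θ ← -36° -81° = -117°
rotate_crank_by(+32°): θ ← -117° +32° = -85°
rotate_crank_by(-57°): θ ← -85° -57° = -142°
rotate_crank_by(-77°): θ ← -142° -77° = -219°
crank pin P = (r cos θ, r sin θ) = (-7.771460, 6.293204)
h = r sin θ − e = 6.293204 − 19 = -12.706796
sin φ = h / L = -12.706796 / 255 = -0.04983057
φ = arcsin(-0.04983057) = -2.856264°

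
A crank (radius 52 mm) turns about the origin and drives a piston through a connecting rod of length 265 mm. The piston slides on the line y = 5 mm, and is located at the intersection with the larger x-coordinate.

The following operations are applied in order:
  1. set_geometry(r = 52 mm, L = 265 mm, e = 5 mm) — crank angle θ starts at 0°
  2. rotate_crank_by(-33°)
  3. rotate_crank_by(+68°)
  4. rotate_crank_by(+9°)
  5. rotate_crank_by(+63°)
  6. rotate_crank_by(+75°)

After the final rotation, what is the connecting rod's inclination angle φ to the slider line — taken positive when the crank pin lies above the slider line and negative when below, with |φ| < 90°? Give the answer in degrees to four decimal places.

-1.4736

set_geometry: r = 52 mm, L = 265 mm, e = 5 mm; θ ← 0°
rotate_crank_by(-33°): θ ← 0° -33° = -33°
rotate_crank_by(+68°): θ ← -33° +68° = 35°
rotate_crank_by(+9°): θ ← 35° +9° = 44°
rotate_crank_by(+63°): θ ← 44° +63° = 107°
rotate_crank_by(+75°): θ ← 107° +75° = 182°
crank pin P = (r cos θ, r sin θ) = (-51.968323, -1.814774)
h = r sin θ − e = -1.814774 − 5 = -6.814774
sin φ = h / L = -6.814774 / 265 = -0.02571613
φ = arcsin(-0.02571613) = -1.473588°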